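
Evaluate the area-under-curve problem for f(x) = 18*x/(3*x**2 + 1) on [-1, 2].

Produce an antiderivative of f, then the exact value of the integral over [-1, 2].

f matches the chain-rule pattern g'(h)*h' with inner function h(x) = 3*x**2 + 1; substituting u = h(x) collapses the integral.
F(x) = 3*log(3*x**2 + 1) is an antiderivative of f.
Check: d/dx[3*log(3*x**2 + 1)] = 18*x/(3*x**2 + 1) = f(x).
F(2) = 3*log(13); F(-1) = 3*log(4).
Integral = F(2) - F(-1) = -3*log(4) + 3*log(13).

Antiderivative: F(x) = 3*log(3*x**2 + 1); value = -3*log(4) + 3*log(13)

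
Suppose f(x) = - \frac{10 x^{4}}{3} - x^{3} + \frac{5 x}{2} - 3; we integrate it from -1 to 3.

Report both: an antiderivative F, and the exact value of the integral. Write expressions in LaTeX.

The integrand splits into summands that can be handled one at a time.
F(x) = - \frac{2 x^{5}}{3} - \frac{x^{4}}{4} + \frac{5 x^{2}}{4} - 3 x is an antiderivative of f.
Check: d/dx[- \frac{2 x^{5}}{3} - \frac{x^{4}}{4} + \frac{5 x^{2}}{4} - 3 x] = - \frac{10 x^{4}}{3} - x^{3} + \frac{5 x}{2} - 3 = f(x).
F(3) = -180; F(-1) = \frac{14}{3}.
Integral = F(3) - F(-1) = - \frac{554}{3}.

Antiderivative: F(x) = - \frac{2 x^{5}}{3} - \frac{x^{4}}{4} + \frac{5 x^{2}}{4} - 3 x; value = - \frac{554}{3}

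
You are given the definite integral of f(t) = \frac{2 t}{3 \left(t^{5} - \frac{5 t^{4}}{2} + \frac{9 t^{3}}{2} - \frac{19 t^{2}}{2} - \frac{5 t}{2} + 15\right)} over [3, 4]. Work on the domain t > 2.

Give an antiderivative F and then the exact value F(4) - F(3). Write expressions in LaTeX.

The denominator factors as 3 \left(t - 2\right) \left(t + 1\right) \left(2 t - 3\right) \left(t^{2} + 5\right); partial fractions split f into directly integrable pieces: \frac{2 \left(31 t - 55\right)}{2349 \left(t^{2} + 5\right)} - \frac{32}{145 \left(2 t - 3\right)} - \frac{2}{135 \left(t + 1\right)} + \frac{8}{81 \left(t - 2\right)}.
F(t) = \frac{8 \log{\left(t - 2 \right)}}{81} - \frac{16 \log{\left(t - \frac{3}{2} \right)}}{145} - \frac{2 \log{\left(t + 1 \right)}}{135} + \frac{31 \log{\left(t^{2} + 5 \right)}}{2349} - \frac{22 \sqrt{5} \operatorname{atan}{\left(\frac{\sqrt{5} t}{5} \right)}}{2349} is an antiderivative of f.
Check: d/dt[\frac{8 \log{\left(t - 2 \right)}}{81} - \frac{16 \log{\left(t - \frac{3}{2} \right)}}{145} - \frac{2 \log{\left(t + 1 \right)}}{135} + \frac{31 \log{\left(t^{2} + 5 \right)}}{2349} - \frac{22 \sqrt{5} \operatorname{atan}{\left(\frac{\sqrt{5} t}{5} \right)}}{2349}] = \frac{4 t}{6 t^{5} - 15 t^{4} + 27 t^{3} - 57 t^{2} - 15 t + 90}, which equals f(t).
F(4) = - \frac{16 \log{\left(\frac{5}{2} \right)}}{145} - \frac{2 \log{\left(5 \right)}}{135} - \frac{22 \sqrt{5} \operatorname{atan}{\left(\frac{4 \sqrt{5}}{5} \right)}}{2349} + \frac{31 \log{\left(21 \right)}}{2349} + \frac{8 \log{\left(2 \right)}}{81}; F(3) = - \frac{16 \log{\left(\frac{3}{2} \right)}}{145} - \frac{2 \log{\left(4 \right)}}{135} - \frac{22 \sqrt{5} \operatorname{atan}{\left(\frac{3 \sqrt{5}}{5} \right)}}{2349} + \frac{31 \log{\left(14 \right)}}{2349}.
Integral = F(4) - F(3) = - \frac{16 \log{\left(\frac{5}{2} \right)}}{145} - \frac{31 \log{\left(14 \right)}}{2349} - \frac{2 \log{\left(5 \right)}}{135} - \frac{22 \sqrt{5} \operatorname{atan}{\left(\frac{4 \sqrt{5}}{5} \right)}}{2349} + \frac{22 \sqrt{5} \operatorname{atan}{\left(\frac{3 \sqrt{5}}{5} \right)}}{2349} + \frac{2 \log{\left(4 \right)}}{135} + \frac{31 \log{\left(21 \right)}}{2349} + \frac{16 \log{\left(\frac{3}{2} \right)}}{145} + \frac{8 \log{\left(2 \right)}}{81}.

Antiderivative: F(t) = \frac{8 \log{\left(t - 2 \right)}}{81} - \frac{16 \log{\left(t - \frac{3}{2} \right)}}{145} - \frac{2 \log{\left(t + 1 \right)}}{135} + \frac{31 \log{\left(t^{2} + 5 \right)}}{2349} - \frac{22 \sqrt{5} \operatorname{atan}{\left(\frac{\sqrt{5} t}{5} \right)}}{2349}; value = - \frac{16 \log{\left(\frac{5}{2} \right)}}{145} - \frac{31 \log{\left(14 \right)}}{2349} - \frac{2 \log{\left(5 \right)}}{135} - \frac{22 \sqrt{5} \operatorname{atan}{\left(\frac{4 \sqrt{5}}{5} \right)}}{2349} + \frac{22 \sqrt{5} \operatorname{atan}{\left(\frac{3 \sqrt{5}}{5} \right)}}{2349} + \frac{2 \log{\left(4 \right)}}{135} + \frac{31 \log{\left(21 \right)}}{2349} + \frac{16 \log{\left(\frac{3}{2} \right)}}{145} + \frac{8 \log{\left(2 \right)}}{81}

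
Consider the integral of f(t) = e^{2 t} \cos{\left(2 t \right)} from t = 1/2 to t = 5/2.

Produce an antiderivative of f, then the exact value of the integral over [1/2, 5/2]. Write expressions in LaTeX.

For F(t) to be correct the identity F'(t) - f(t) = 0 must hold.
F(t) = \frac{e^{2 t} \sin{\left(2 t \right)}}{4} + \frac{e^{2 t} \cos{\left(2 t \right)}}{4} is an antiderivative of f.
Check: d/dt[\frac{e^{2 t} \sin{\left(2 t \right)}}{4} + \frac{e^{2 t} \cos{\left(2 t \right)}}{4}] = e^{2 t} \cos{\left(2 t \right)} = f(t).
F(5/2) = \frac{e^{5} \sin{\left(5 \right)}}{4} + \frac{e^{5} \cos{\left(5 \right)}}{4}; F(1/2) = \frac{e \cos{\left(1 \right)}}{4} + \frac{e \sin{\left(1 \right)}}{4}.
Integral = F(5/2) - F(1/2) = \frac{e^{5} \sin{\left(5 \right)}}{4} - \frac{e \sin{\left(1 \right)}}{4} - \frac{e \cos{\left(1 \right)}}{4} + \frac{e^{5} \cos{\left(5 \right)}}{4}.

Antiderivative: F(t) = \frac{e^{2 t} \sin{\left(2 t \right)}}{4} + \frac{e^{2 t} \cos{\left(2 t \right)}}{4}; value = \frac{e^{5} \sin{\left(5 \right)}}{4} - \frac{e \sin{\left(1 \right)}}{4} - \frac{e \cos{\left(1 \right)}}{4} + \frac{e^{5} \cos{\left(5 \right)}}{4}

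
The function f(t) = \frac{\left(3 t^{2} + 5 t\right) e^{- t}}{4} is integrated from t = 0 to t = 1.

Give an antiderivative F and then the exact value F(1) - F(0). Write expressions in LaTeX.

Antiderivative: F(t) = \frac{\left(- 3 t^{2} - 11 t - 11\right) e^{- t}}{4}; value = \frac{11}{4} - \frac{25}{4 e}

f has the shape u'v + uv' for u = - \frac{3 t^{2}}{4} - \frac{11 t}{4} - \frac{11}{4} and v = e^{- t} — it is the derivative of the product u*v.
F(t) = \frac{\left(- 3 t^{2} - 11 t - 11\right) e^{- t}}{4} is an antiderivative of f.
Check: d/dt[\frac{\left(- 3 t^{2} - 11 t - 11\right) e^{- t}}{4}] = \frac{\left(3 t^{2} + 5 t\right) e^{- t}}{4} = f(t).
F(1) = - \frac{25}{4 e}; F(0) = - \frac{11}{4}.
Integral = F(1) - F(0) = \frac{11}{4} - \frac{25}{4 e}.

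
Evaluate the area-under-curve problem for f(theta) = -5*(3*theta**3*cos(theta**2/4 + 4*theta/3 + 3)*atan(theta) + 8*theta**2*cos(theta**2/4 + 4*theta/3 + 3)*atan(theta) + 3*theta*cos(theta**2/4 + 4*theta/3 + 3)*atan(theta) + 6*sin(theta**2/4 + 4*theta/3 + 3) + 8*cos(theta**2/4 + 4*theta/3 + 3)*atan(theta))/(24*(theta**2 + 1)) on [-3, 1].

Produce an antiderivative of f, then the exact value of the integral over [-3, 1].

Antiderivative: F(theta) = -5*sin(theta**2/4 + 4*theta/3 + 3)*atan(theta)/4; value = -5*sin(5/4)*atan(3)/4 - 5*pi*sin(55/12)/16

Recognize the product-rule pattern: f = u'v + uv' with u = -5*atan(theta)/4, v = sin(theta**2/4 + 4*theta/3 + 3), so integration by parts undoes it.
F(theta) = -5*sin(theta**2/4 + 4*theta/3 + 3)*atan(theta)/4 is an antiderivative of f.
Check: d/dtheta[-5*sin(theta**2/4 + 4*theta/3 + 3)*atan(theta)/4] = (-15*theta**3*cos(theta**2/4 + 4*theta/3 + 3)*atan(theta) - 40*theta**2*cos(theta**2/4 + 4*theta/3 + 3)*atan(theta) - 15*theta*cos(theta**2/4 + 4*theta/3 + 3)*atan(theta) - 30*sin(theta**2/4 + 4*theta/3 + 3) - 40*cos(theta**2/4 + 4*theta/3 + 3)*atan(theta))/(24*theta**2 + 24), which equals f(theta).
F(1) = -5*pi*sin(55/12)/16; F(-3) = 5*sin(5/4)*atan(3)/4.
Integral = F(1) - F(-3) = -5*sin(5/4)*atan(3)/4 - 5*pi*sin(55/12)/16.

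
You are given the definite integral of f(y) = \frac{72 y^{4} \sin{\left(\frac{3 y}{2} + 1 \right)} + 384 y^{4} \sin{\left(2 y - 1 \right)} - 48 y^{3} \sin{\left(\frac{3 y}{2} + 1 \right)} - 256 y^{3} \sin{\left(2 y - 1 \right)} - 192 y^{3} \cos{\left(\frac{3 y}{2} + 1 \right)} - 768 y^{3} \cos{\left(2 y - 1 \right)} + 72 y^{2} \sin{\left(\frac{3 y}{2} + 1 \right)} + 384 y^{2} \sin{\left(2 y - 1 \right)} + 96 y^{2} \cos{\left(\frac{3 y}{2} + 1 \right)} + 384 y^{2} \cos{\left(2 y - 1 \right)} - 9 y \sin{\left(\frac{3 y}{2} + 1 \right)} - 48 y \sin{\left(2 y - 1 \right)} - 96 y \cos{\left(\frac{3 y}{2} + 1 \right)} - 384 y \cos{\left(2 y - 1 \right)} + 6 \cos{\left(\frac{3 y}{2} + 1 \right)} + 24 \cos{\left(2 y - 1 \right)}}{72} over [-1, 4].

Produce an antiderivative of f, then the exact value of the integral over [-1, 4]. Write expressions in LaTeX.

Antiderivative: F(y) = - \frac{2 y^{4} \cos{\left(\frac{3 y}{2} + 1 \right)}}{3} - \frac{8 y^{4} \cos{\left(2 y - 1 \right)}}{3} + \frac{4 y^{3} \cos{\left(\frac{3 y}{2} + 1 \right)}}{9} + \frac{16 y^{3} \cos{\left(2 y - 1 \right)}}{9} - \frac{2 y^{2} \cos{\left(\frac{3 y}{2} + 1 \right)}}{3} - \frac{8 y^{2} \cos{\left(2 y - 1 \right)}}{3} + \frac{y \cos{\left(\frac{3 y}{2} + 1 \right)}}{12} + \frac{y \cos{\left(2 y - 1 \right)}}{3}; value = - \frac{6865 \cos{\left(7 \right)}}{9} + \frac{67 \cos{\left(3 \right)}}{9} + \frac{67 \cos{\left(\frac{1}{2} \right)}}{36}

f has the shape u'v + uv' for u = - \frac{\cos{\left(\frac{3 y}{2} + 1 \right)}}{3} - \frac{4 \cos{\left(2 y - 1 \right)}}{3} and v = 2 y^{4} - \frac{4 y^{3}}{3} + 2 y^{2} - \frac{y}{4} — it is the derivative of the product u*v.
F(y) = - \frac{2 y^{4} \cos{\left(\frac{3 y}{2} + 1 \right)}}{3} - \frac{8 y^{4} \cos{\left(2 y - 1 \right)}}{3} + \frac{4 y^{3} \cos{\left(\frac{3 y}{2} + 1 \right)}}{9} + \frac{16 y^{3} \cos{\left(2 y - 1 \right)}}{9} - \frac{2 y^{2} \cos{\left(\frac{3 y}{2} + 1 \right)}}{3} - \frac{8 y^{2} \cos{\left(2 y - 1 \right)}}{3} + \frac{y \cos{\left(\frac{3 y}{2} + 1 \right)}}{12} + \frac{y \cos{\left(2 y - 1 \right)}}{3} is an antiderivative of f.
Check: d/dy[- \frac{2 y^{4} \cos{\left(\frac{3 y}{2} + 1 \right)}}{3} - \frac{8 y^{4} \cos{\left(2 y - 1 \right)}}{3} + \frac{4 y^{3} \cos{\left(\frac{3 y}{2} + 1 \right)}}{9} + \frac{16 y^{3} \cos{\left(2 y - 1 \right)}}{9} - \frac{2 y^{2} \cos{\left(\frac{3 y}{2} + 1 \right)}}{3} - \frac{8 y^{2} \cos{\left(2 y - 1 \right)}}{3} + \frac{y \cos{\left(\frac{3 y}{2} + 1 \right)}}{12} + \frac{y \cos{\left(2 y - 1 \right)}}{3}] = y^{4} \sin{\left(\frac{3 y}{2} + 1 \right)} + \frac{16 y^{4} \sin{\left(2 y - 1 \right)}}{3} - \frac{2 y^{3} \sin{\left(\frac{3 y}{2} + 1 \right)}}{3} - \frac{32 y^{3} \sin{\left(2 y - 1 \right)}}{9} - \frac{8 y^{3} \cos{\left(\frac{3 y}{2} + 1 \right)}}{3} - \frac{32 y^{3} \cos{\left(2 y - 1 \right)}}{3} + y^{2} \sin{\left(\frac{3 y}{2} + 1 \right)} + \frac{16 y^{2} \sin{\left(2 y - 1 \right)}}{3} + \frac{4 y^{2} \cos{\left(\frac{3 y}{2} + 1 \right)}}{3} + \frac{16 y^{2} \cos{\left(2 y - 1 \right)}}{3} - \frac{y \sin{\left(\frac{3 y}{2} + 1 \right)}}{8} - \frac{2 y \sin{\left(2 y - 1 \right)}}{3} - \frac{4 y \cos{\left(\frac{3 y}{2} + 1 \right)}}{3} - \frac{16 y \cos{\left(2 y - 1 \right)}}{3} + \frac{\cos{\left(\frac{3 y}{2} + 1 \right)}}{12} + \frac{\cos{\left(2 y - 1 \right)}}{3}, which equals f(y).
F(4) = - \frac{6865 \cos{\left(7 \right)}}{9}; F(-1) = - \frac{67 \cos{\left(\frac{1}{2} \right)}}{36} - \frac{67 \cos{\left(3 \right)}}{9}.
Integral = F(4) - F(-1) = - \frac{6865 \cos{\left(7 \right)}}{9} + \frac{67 \cos{\left(3 \right)}}{9} + \frac{67 \cos{\left(\frac{1}{2} \right)}}{36}.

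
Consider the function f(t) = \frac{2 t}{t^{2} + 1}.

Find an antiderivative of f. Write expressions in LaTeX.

f matches the chain-rule pattern g'(h)*h' with inner function h(t) = t^{2} + 1; substituting u = h(t) collapses the integral.
Check: d/dt[\log{\left(t^{2} + 1 \right)}] = \frac{2 t}{t^{2} + 1} = f(t).

An antiderivative is F(t) = \log{\left(t^{2} + 1 \right)}.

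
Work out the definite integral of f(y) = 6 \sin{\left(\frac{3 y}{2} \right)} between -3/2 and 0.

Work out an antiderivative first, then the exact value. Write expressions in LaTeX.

Antiderivative: F(y) = - 4 \cos{\left(\frac{3 y}{2} \right)}; value = -4 + 4 \cos{\left(\frac{9}{4} \right)}

An antiderivative F(y) passes only if d/dy[F] lands on f(y) exactly.
F(y) = - 4 \cos{\left(\frac{3 y}{2} \right)} is an antiderivative of f.
Check: d/dy[- 4 \cos{\left(\frac{3 y}{2} \right)}] = 6 \sin{\left(\frac{3 y}{2} \right)} = f(y).
F(0) = -4; F(-3/2) = - 4 \cos{\left(\frac{9}{4} \right)}.
Integral = F(0) - F(-3/2) = -4 + 4 \cos{\left(\frac{9}{4} \right)}.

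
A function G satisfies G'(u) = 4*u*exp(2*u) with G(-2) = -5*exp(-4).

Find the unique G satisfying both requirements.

G(u) = (2*u - 1)*exp(2*u)

G'(u) has the shape v'r + vr' for v = 2*u - 1 and r = exp(2*u) — it is the derivative of the product v*r.
A general antiderivative is (2*u - 1)*exp(2*u) + C.
The condition gives C = -5*exp(-4) - (-5*exp(-4)) = 0.
So G(u) = (2*u - 1)*exp(2*u).
Check: d/du[(2*u - 1)*exp(2*u)] = 4*u*exp(2*u) = G'(u).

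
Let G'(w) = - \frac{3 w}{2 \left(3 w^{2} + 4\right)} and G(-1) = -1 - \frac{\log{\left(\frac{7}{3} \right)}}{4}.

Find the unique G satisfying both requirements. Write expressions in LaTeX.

G(w) = \frac{- \log{\left(w^{2} + \frac{4}{3} \right)} - 4}{4}

G'(w) matches the chain-rule pattern g'(h)*h' with inner function h(w) = w^{2} + \frac{4}{3}; substituting u = h(w) collapses the integral.
A general antiderivative is - \frac{\log{\left(w^{2} + \frac{4}{3} \right)}}{4} + C.
The condition gives C = -1 - \frac{\log{\left(\frac{7}{3} \right)}}{4} - (- \frac{\log{\left(\frac{7}{3} \right)}}{4}) = -1.
So G(w) = \frac{- \log{\left(w^{2} + \frac{4}{3} \right)} - 4}{4}.
Check: d/dw[\frac{- \log{\left(w^{2} + \frac{4}{3} \right)} - 4}{4}] = - \frac{3 w}{6 w^{2} + 8}, which equals G'(w).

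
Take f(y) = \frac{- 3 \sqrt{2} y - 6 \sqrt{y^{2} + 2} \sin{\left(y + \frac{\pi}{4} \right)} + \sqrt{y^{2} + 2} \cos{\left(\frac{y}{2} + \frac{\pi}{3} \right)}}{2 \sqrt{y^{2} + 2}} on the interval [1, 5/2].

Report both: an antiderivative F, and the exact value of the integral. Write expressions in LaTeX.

For F(y) to be correct the identity F'(y) - f(y) = 0 must hold.
F(y) = \frac{\sqrt{2} \left(- 3 \sqrt{y^{2} + 2} + \sqrt{2} \sin{\left(\frac{y}{2} + \frac{\pi}{3} \right)} + 3 \sqrt{2} \cos{\left(y + \frac{\pi}{4} \right)}\right)}{2} is an antiderivative of f.
Check: d/dy[\frac{\sqrt{2} \left(- 3 \sqrt{y^{2} + 2} + \sqrt{2} \sin{\left(\frac{y}{2} + \frac{\pi}{3} \right)} + 3 \sqrt{2} \cos{\left(y + \frac{\pi}{4} \right)}\right)}{2}] = \frac{- 3 \sqrt{2} y - 6 \sqrt{y^{2} + 2} \sin{\left(y + \frac{\pi}{4} \right)} + \sqrt{y^{2} + 2} \cos{\left(\frac{y}{2} + \frac{\pi}{3} \right)}}{2 \sqrt{y^{2} + 2}} = f(y).
F(5/2) = - \frac{3 \sqrt{66}}{4} + 3 \cos{\left(\frac{\pi}{4} + \frac{5}{2} \right)} + \sin{\left(\frac{\pi}{3} + \frac{5}{4} \right)}; F(1) = - \frac{3 \sqrt{6}}{2} + 3 \cos{\left(\frac{\pi}{4} + 1 \right)} + \sin{\left(\frac{1}{2} + \frac{\pi}{3} \right)}.
Integral = F(5/2) - F(1) = - \frac{3 \sqrt{66}}{4} + 3 \cos{\left(\frac{\pi}{4} + \frac{5}{2} \right)} - \sin{\left(\frac{1}{2} + \frac{\pi}{3} \right)} - 3 \cos{\left(\frac{\pi}{4} + 1 \right)} + \sin{\left(\frac{\pi}{3} + \frac{5}{4} \right)} + \frac{3 \sqrt{6}}{2}.

Antiderivative: F(y) = \frac{\sqrt{2} \left(- 3 \sqrt{y^{2} + 2} + \sqrt{2} \sin{\left(\frac{y}{2} + \frac{\pi}{3} \right)} + 3 \sqrt{2} \cos{\left(y + \frac{\pi}{4} \right)}\right)}{2}; value = - \frac{3 \sqrt{66}}{4} + 3 \cos{\left(\frac{\pi}{4} + \frac{5}{2} \right)} - \sin{\left(\frac{1}{2} + \frac{\pi}{3} \right)} - 3 \cos{\left(\frac{\pi}{4} + 1 \right)} + \sin{\left(\frac{\pi}{3} + \frac{5}{4} \right)} + \frac{3 \sqrt{6}}{2}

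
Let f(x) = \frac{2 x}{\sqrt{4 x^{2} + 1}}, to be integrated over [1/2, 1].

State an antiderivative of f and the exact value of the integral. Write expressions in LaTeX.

f matches the chain-rule pattern g'(h)*h' with inner function h(x) = 4 x^{2} + 1; substituting u = h(x) collapses the integral.
F(x) = \frac{\sqrt{4 x^{2} + 1}}{2} is an antiderivative of f.
Check: d/dx[\frac{\sqrt{4 x^{2} + 1}}{2}] = \frac{2 x}{\sqrt{4 x^{2} + 1}} = f(x).
F(1) = \frac{\sqrt{5}}{2}; F(1/2) = \frac{\sqrt{2}}{2}.
Integral = F(1) - F(1/2) = - \frac{\sqrt{2}}{2} + \frac{\sqrt{5}}{2}.

Antiderivative: F(x) = \frac{\sqrt{4 x^{2} + 1}}{2}; value = - \frac{\sqrt{2}}{2} + \frac{\sqrt{5}}{2}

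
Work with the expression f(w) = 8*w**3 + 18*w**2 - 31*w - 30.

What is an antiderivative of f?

f matches the chain-rule pattern g'(h)*h' with inner function h(w) = w**2 + 3*w/2 - 5; substituting u = h(w) collapses the integral.
Check: d/dw[2*w**4 + 6*w**3 - 31*w**2/2 - 30*w] = 8*w**3 + 18*w**2 - 31*w - 30 = f(w).

An antiderivative is F(w) = 2*w**4 + 6*w**3 - 31*w**2/2 - 30*w.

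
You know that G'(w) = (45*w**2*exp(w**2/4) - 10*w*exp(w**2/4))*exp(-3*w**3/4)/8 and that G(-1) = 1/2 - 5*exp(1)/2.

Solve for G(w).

The substitution u = -3*w**3/4 + w**2/4 works: G'(w) is exactly (dG/du)*(du/dw) for that inner function.
A general antiderivative is -5*exp(-3*w**3/4 + w**2/4)/2 + C.
The condition gives C = 1/2 - 5*exp(1)/2 - (-5*exp(1)/2) = 1/2.
So G(w) = -5*exp(w**2/4)*exp(-3*w**3/4)/2 + 1/2.
Check: d/dw[-5*exp(w**2/4)*exp(-3*w**3/4)/2 + 1/2] = (45*w**2*exp(w**2/4) - 10*w*exp(w**2/4))*exp(-3*w**3/4)/8 = G'(w).

G(w) = -5*exp(w**2/4)*exp(-3*w**3/4)/2 + 1/2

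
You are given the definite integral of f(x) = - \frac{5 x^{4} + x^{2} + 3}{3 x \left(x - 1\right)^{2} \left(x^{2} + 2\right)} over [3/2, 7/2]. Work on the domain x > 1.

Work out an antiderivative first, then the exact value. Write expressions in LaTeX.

Antiderivative: F(x) = - \frac{\log{\left(x \right)}}{2} - \frac{7 \log{\left(x - 1 \right)}}{9} - \frac{7 \log{\left(x^{2} + 2 \right)}}{36} - \frac{7 \sqrt{2} \operatorname{atan}{\left(\frac{\sqrt{2} x}{2} \right)}}{9} + \frac{1}{x - 1}; value = - \frac{8}{5} - \frac{7 \sqrt{2} \operatorname{atan}{\left(\frac{7 \sqrt{2}}{4} \right)}}{9} - \frac{7 \log{\left(\frac{5}{2} \right)}}{9} - \frac{\log{\left(\frac{7}{2} \right)}}{2} - \frac{7 \log{\left(2 \right)}}{9} - \frac{7 \log{\left(\frac{57}{4} \right)}}{36} + \frac{\log{\left(\frac{3}{2} \right)}}{2} + \frac{7 \log{\left(\frac{17}{4} \right)}}{36} + \frac{7 \sqrt{2} \operatorname{atan}{\left(\frac{3 \sqrt{2}}{4} \right)}}{9}

Factor the denominator (3 x \left(x - 1\right)^{2} \left(x^{2} + 2\right)) and decompose: f = - \frac{7 \left(x + 4\right)}{18 \left(x^{2} + 2\right)} - \frac{7}{9 \left(x - 1\right)} - \frac{1}{\left(x - 1\right)^{2}} - \frac{1}{2 x}; each piece integrates to a log, atan, or power term.
F(x) = - \frac{\log{\left(x \right)}}{2} - \frac{7 \log{\left(x - 1 \right)}}{9} - \frac{7 \log{\left(x^{2} + 2 \right)}}{36} - \frac{7 \sqrt{2} \operatorname{atan}{\left(\frac{\sqrt{2} x}{2} \right)}}{9} + \frac{1}{x - 1} is an antiderivative of f.
Check: d/dx[- \frac{\log{\left(x \right)}}{2} - \frac{7 \log{\left(x - 1 \right)}}{9} - \frac{7 \log{\left(x^{2} + 2 \right)}}{36} - \frac{7 \sqrt{2} \operatorname{atan}{\left(\frac{\sqrt{2} x}{2} \right)}}{9} + \frac{1}{x - 1}] = \frac{- 5 x^{4} - x^{2} - 3}{3 x^{5} - 6 x^{4} + 9 x^{3} - 12 x^{2} + 6 x}, which equals f(x).
F(7/2) = - \frac{7 \sqrt{2} \operatorname{atan}{\left(\frac{7 \sqrt{2}}{4} \right)}}{9} - \frac{7 \log{\left(\frac{5}{2} \right)}}{9} - \frac{\log{\left(\frac{7}{2} \right)}}{2} - \frac{7 \log{\left(\frac{57}{4} \right)}}{36} + \frac{2}{5}; F(3/2) = - \frac{7 \sqrt{2} \operatorname{atan}{\left(\frac{3 \sqrt{2}}{4} \right)}}{9} - \frac{7 \log{\left(\frac{17}{4} \right)}}{36} - \frac{\log{\left(\frac{3}{2} \right)}}{2} + \frac{7 \log{\left(2 \right)}}{9} + 2.
Integral = F(7/2) - F(3/2) = - \frac{8}{5} - \frac{7 \sqrt{2} \operatorname{atan}{\left(\frac{7 \sqrt{2}}{4} \right)}}{9} - \frac{7 \log{\left(\frac{5}{2} \right)}}{9} - \frac{\log{\left(\frac{7}{2} \right)}}{2} - \frac{7 \log{\left(2 \right)}}{9} - \frac{7 \log{\left(\frac{57}{4} \right)}}{36} + \frac{\log{\left(\frac{3}{2} \right)}}{2} + \frac{7 \log{\left(\frac{17}{4} \right)}}{36} + \frac{7 \sqrt{2} \operatorname{atan}{\left(\frac{3 \sqrt{2}}{4} \right)}}{9}.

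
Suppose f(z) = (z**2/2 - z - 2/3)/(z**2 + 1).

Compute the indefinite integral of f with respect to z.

F(z) = z/2 - log(z**2 + 1)/2 - 7*atan(z)/6 + C

A first test for any F(z): its z-derivative must equal f(z) identically.
Check: d/dz[z/2 - log(z**2 + 1)/2 - 7*atan(z)/6] = (3*z**2 - 6*z - 4)/(6*z**2 + 6), which equals f(z).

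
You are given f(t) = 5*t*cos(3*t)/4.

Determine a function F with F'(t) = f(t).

An antiderivative is F(t) = 5*t*sin(3*t)/12 + 5*cos(3*t)/36.

Any candidate F(t) must reproduce f(t) exactly when differentiated.
Check: d/dt[5*t*sin(3*t)/12 + 5*cos(3*t)/36] = 5*t*cos(3*t)/4 = f(t).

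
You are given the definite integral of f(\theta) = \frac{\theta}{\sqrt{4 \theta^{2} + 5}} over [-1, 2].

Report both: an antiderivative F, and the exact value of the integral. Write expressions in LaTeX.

Antiderivative: F(\theta) = \frac{\sqrt{4 \theta^{2} + 5}}{4}; value = - \frac{3}{4} + \frac{\sqrt{21}}{4}

f matches the chain-rule pattern g'(h)*h' with inner function h(\theta) = 4 \theta^{2} + 5; substituting u = h(\theta) collapses the integral.
F(\theta) = \frac{\sqrt{4 \theta^{2} + 5}}{4} is an antiderivative of f.
Check: d/d\theta[\frac{\sqrt{4 \theta^{2} + 5}}{4}] = \frac{\theta}{\sqrt{4 \theta^{2} + 5}} = f(\theta).
F(2) = \frac{\sqrt{21}}{4}; F(-1) = \frac{3}{4}.
Integral = F(2) - F(-1) = - \frac{3}{4} + \frac{\sqrt{21}}{4}.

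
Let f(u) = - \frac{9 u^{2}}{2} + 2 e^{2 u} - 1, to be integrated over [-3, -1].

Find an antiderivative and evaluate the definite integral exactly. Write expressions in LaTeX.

The integrand splits into summands that can be handled one at a time.
F(u) = - \frac{3 u^{3}}{2} - u + e^{2 u} is an antiderivative of f.
Check: d/du[- \frac{3 u^{3}}{2} - u + e^{2 u}] = - \frac{9 u^{2}}{2} + 2 e^{2 u} - 1 = f(u).
F(-1) = e^{-2} + \frac{5}{2}; F(-3) = e^{-6} + \frac{87}{2}.
Integral = F(-1) - F(-3) = -41 - e^{-6} + e^{-2}.

Antiderivative: F(u) = - \frac{3 u^{3}}{2} - u + e^{2 u}; value = -41 - e^{-6} + e^{-2}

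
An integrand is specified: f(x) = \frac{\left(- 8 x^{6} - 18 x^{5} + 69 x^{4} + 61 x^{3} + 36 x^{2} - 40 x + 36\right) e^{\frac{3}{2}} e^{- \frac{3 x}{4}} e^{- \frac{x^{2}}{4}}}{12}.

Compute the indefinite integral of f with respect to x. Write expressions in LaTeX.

F(x) = \frac{\left(4 x^{5} + 3 x^{4} + x^{3} - 8 x^{2} - 12\right) e^{\frac{3}{2}} e^{- \frac{3 x}{4}} e^{- \frac{x^{2}}{4}}}{3} + C

Recognize the product-rule pattern: f = u'v + uv' with u = \frac{4 x^{5}}{3} + x^{4} + \frac{x^{3}}{3} - \frac{8 x^{2}}{3} - 4, v = e^{- \frac{x^{2}}{4} - \frac{3 x}{4} + \frac{3}{2}}, so integration by parts undoes it.
Check: d/dx[\frac{\left(4 x^{5} + 3 x^{4} + x^{3} - 8 x^{2} - 12\right) e^{\frac{3}{2}} e^{- \frac{3 x}{4}} e^{- \frac{x^{2}}{4}}}{3}] = \frac{\left(- 8 x^{6} e^{\frac{3}{2}} - 18 x^{5} e^{\frac{3}{2}} + 69 x^{4} e^{\frac{3}{2}} + 61 x^{3} e^{\frac{3}{2}} + 36 x^{2} e^{\frac{3}{2}} - 40 x e^{\frac{3}{2}} + 36 e^{\frac{3}{2}}\right) e^{- \frac{3 x}{4}} e^{- \frac{x^{2}}{4}}}{12}, which equals f(x).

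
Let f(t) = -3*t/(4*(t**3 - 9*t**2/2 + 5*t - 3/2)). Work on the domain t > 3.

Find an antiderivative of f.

An antiderivative is F(t) = 3*(-3*log(t - 3) + 5*log(t - 1) - 2*log(t - 1/2))/20.

Factor the denominator (2*(t - 3)*(t - 1)*(2*t - 1)) and decompose: f = -3/(5*(2*t - 1)) + 3/(4*(t - 1)) - 9/(20*(t - 3)); each piece integrates to a log, atan, or power term.
Check: d/dt[3*(-3*log(t - 3) + 5*log(t - 1) - 2*log(t - 1/2))/20] = -3*t/(4*t**3 - 18*t**2 + 20*t - 6), which equals f(t).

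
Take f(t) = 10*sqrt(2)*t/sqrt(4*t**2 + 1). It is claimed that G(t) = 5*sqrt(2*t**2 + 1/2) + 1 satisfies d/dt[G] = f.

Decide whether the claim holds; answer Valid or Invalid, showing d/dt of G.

Valid. The derivative of G reproduces f.

d/dt[G] = 10*sqrt(2)*t/sqrt(4*t**2 + 1)
This equals f(t) exactly, so the claim holds.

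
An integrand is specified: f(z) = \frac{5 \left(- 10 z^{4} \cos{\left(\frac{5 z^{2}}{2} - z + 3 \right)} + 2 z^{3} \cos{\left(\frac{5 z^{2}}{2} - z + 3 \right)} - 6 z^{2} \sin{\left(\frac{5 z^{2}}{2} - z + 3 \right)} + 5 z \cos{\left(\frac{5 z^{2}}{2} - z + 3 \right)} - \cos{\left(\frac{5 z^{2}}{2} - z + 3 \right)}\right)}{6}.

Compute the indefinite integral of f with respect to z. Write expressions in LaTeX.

F(z) = - \frac{\left(5 z^{3} - \frac{5}{2}\right) \sin{\left(\frac{5 z^{2}}{2} - z + 3 \right)}}{3} + C

f has the shape u'v + uv' for u = \frac{5}{6} - \frac{5 z^{3}}{3} and v = \sin{\left(\frac{5 z^{2}}{2} - z + 3 \right)} — it is the derivative of the product u*v.
Check: d/dz[- \frac{\left(5 z^{3} - \frac{5}{2}\right) \sin{\left(\frac{5 z^{2}}{2} - z + 3 \right)}}{3}] = - \frac{25 z^{4} \cos{\left(\frac{5 z^{2}}{2} - z + 3 \right)}}{3} + \frac{5 z^{3} \cos{\left(\frac{5 z^{2}}{2} - z + 3 \right)}}{3} - 5 z^{2} \sin{\left(\frac{5 z^{2}}{2} - z + 3 \right)} + \frac{25 z \cos{\left(\frac{5 z^{2}}{2} - z + 3 \right)}}{6} - \frac{5 \cos{\left(\frac{5 z^{2}}{2} - z + 3 \right)}}{6}, which equals f(z).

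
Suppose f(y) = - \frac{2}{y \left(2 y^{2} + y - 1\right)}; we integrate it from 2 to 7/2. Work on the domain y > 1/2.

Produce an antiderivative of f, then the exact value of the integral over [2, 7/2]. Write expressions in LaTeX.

Factor the denominator (y \left(y + 1\right) \left(2 y - 1\right)) and decompose: f = - \frac{8}{3 \left(2 y - 1\right)} - \frac{2}{3 \left(y + 1\right)} + \frac{2}{y}; each piece integrates to a log, atan, or power term.
F(y) = 2 \log{\left(y \right)} - \frac{4 \log{\left(y - \frac{1}{2} \right)}}{3} - \frac{2 \log{\left(y + 1 \right)}}{3} is an antiderivative of f.
Check: d/dy[2 \log{\left(y \right)} - \frac{4 \log{\left(y - \frac{1}{2} \right)}}{3} - \frac{2 \log{\left(y + 1 \right)}}{3}] = - \frac{2}{2 y^{3} + y^{2} - y}, which equals f(y).
F(7/2) = - \frac{4 \log{\left(3 \right)}}{3} - \frac{2 \log{\left(\frac{9}{2} \right)}}{3} + 2 \log{\left(\frac{7}{2} \right)}; F(2) = - \frac{2 \log{\left(3 \right)}}{3} - \frac{4 \log{\left(\frac{3}{2} \right)}}{3} + 2 \log{\left(2 \right)}.
Integral = F(7/2) - F(2) = - 2 \log{\left(2 \right)} - \frac{2 \log{\left(\frac{9}{2} \right)}}{3} - \frac{2 \log{\left(3 \right)}}{3} + \frac{4 \log{\left(\frac{3}{2} \right)}}{3} + 2 \log{\left(\frac{7}{2} \right)}.

Antiderivative: F(y) = 2 \log{\left(y \right)} - \frac{4 \log{\left(y - \frac{1}{2} \right)}}{3} - \frac{2 \log{\left(y + 1 \right)}}{3}; value = - 2 \log{\left(2 \right)} - \frac{2 \log{\left(\frac{9}{2} \right)}}{3} - \frac{2 \log{\left(3 \right)}}{3} + \frac{4 \log{\left(\frac{3}{2} \right)}}{3} + 2 \log{\left(\frac{7}{2} \right)}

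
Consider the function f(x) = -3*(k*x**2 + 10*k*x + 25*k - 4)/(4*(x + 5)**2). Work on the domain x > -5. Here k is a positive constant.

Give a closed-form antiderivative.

An antiderivative is F(x) = (-3*k*x**2 - 15*k*x - 12)/(4*x + 20).

Since d/dx undoes antidifferentiation here, F'(x) = f(x) is required of F(x).
Check: d/dx[(-3*k*x**2 - 15*k*x - 12)/(4*x + 20)] = (-3*k*x**2 - 30*k*x - 75*k + 12)/(4*x**2 + 40*x + 100), which equals f(x).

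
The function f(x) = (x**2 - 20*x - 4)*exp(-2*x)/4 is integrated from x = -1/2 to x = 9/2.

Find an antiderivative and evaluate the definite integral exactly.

Antiderivative: F(x) = (-2*x**2 + 38*x + 27)*exp(-2*x)/16; value = -15*exp(1)/32 + 315*exp(-9)/32

Recognize the product-rule pattern: f = u'v + uv' with u = -x**2/8 + 19*x/8 + 27/16, v = exp(-2*x), so integration by parts undoes it.
F(x) = (-2*x**2 + 38*x + 27)*exp(-2*x)/16 is an antiderivative of f.
Check: d/dx[(-2*x**2 + 38*x + 27)*exp(-2*x)/16] = (x**2 - 20*x - 4)*exp(-2*x)/4 = f(x).
F(9/2) = 315*exp(-9)/32; F(-1/2) = 15*exp(1)/32.
Integral = F(9/2) - F(-1/2) = -15*exp(1)/32 + 315*exp(-9)/32.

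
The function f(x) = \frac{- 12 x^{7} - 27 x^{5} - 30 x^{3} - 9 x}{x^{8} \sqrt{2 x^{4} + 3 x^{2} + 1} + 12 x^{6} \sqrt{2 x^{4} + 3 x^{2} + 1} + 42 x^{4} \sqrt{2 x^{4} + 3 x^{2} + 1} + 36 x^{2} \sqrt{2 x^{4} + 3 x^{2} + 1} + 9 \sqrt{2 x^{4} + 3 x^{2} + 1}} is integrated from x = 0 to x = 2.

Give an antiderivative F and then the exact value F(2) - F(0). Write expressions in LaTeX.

f has the shape u'v + uv' for u = \frac{1}{\frac{x^{4}}{3} + 2 x^{2} + 1} and v = \sqrt{2 x^{4} + 3 x^{2} + 1} — it is the derivative of the product u*v.
F(x) = \frac{3 \sqrt{x^{2} + 1} \sqrt{2 x^{2} + 1}}{x^{4} + 6 x^{2} + 3} is an antiderivative of f.
Check: d/dx[\frac{3 \sqrt{x^{2} + 1} \sqrt{2 x^{2} + 1}}{x^{4} + 6 x^{2} + 3}] = \frac{- 12 x^{7} - 27 x^{5} - 30 x^{3} - 9 x}{x^{8} \sqrt{x^{2} + 1} \sqrt{2 x^{2} + 1} + 12 x^{6} \sqrt{x^{2} + 1} \sqrt{2 x^{2} + 1} + 42 x^{4} \sqrt{x^{2} + 1} \sqrt{2 x^{2} + 1} + 36 x^{2} \sqrt{x^{2} + 1} \sqrt{2 x^{2} + 1} + 9 \sqrt{x^{2} + 1} \sqrt{2 x^{2} + 1}}, which equals f(x).
F(2) = \frac{9 \sqrt{5}}{43}; F(0) = 1.
Integral = F(2) - F(0) = -1 + \frac{9 \sqrt{5}}{43}.

Antiderivative: F(x) = \frac{3 \sqrt{x^{2} + 1} \sqrt{2 x^{2} + 1}}{x^{4} + 6 x^{2} + 3}; value = -1 + \frac{9 \sqrt{5}}{43}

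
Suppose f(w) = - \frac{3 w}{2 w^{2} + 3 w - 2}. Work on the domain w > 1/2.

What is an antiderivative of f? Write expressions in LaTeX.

The denominator factors as \left(w + 2\right) \left(2 w - 1\right); partial fractions split f into directly integrable pieces: - \frac{3}{5 \left(2 w - 1\right)} - \frac{6}{5 \left(w + 2\right)}.
Check: d/dw[- \frac{3 \log{\left(w - \frac{1}{2} \right)}}{10} - \frac{6 \log{\left(w + 2 \right)}}{5}] = - \frac{3 w}{2 w^{2} + 3 w - 2} = f(w).

An antiderivative is F(w) = - \frac{3 \log{\left(w - \frac{1}{2} \right)}}{10} - \frac{6 \log{\left(w + 2 \right)}}{5}.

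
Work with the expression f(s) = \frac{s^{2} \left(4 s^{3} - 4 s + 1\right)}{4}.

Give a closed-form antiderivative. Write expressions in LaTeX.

An antiderivative is F(s) = \frac{s^{3} \left(2 s^{3} - 3 s + 1\right)}{12}.

Any candidate F(s) must reproduce f(s) exactly when differentiated.
Check: d/ds[\frac{s^{3} \left(2 s^{3} - 3 s + 1\right)}{12}] = s^{5} - s^{3} + \frac{s^{2}}{4}, which equals f(s).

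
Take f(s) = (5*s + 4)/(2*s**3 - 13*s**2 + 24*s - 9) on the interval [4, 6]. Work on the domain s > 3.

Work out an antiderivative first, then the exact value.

The denominator factors as (s - 3)**2*(2*s - 1); partial fractions split f into directly integrable pieces: 26/(25*(2*s - 1)) - 13/(25*(s - 3)) + 19/(5*(s - 3)**2).
F(s) = -13*log(s - 3)/25 + 13*log(s - 1/2)/25 - 19/(5*s - 15) is an antiderivative of f.
Check: d/ds[-13*log(s - 3)/25 + 13*log(s - 1/2)/25 - 19/(5*s - 15)] = (5*s + 4)/(2*s**3 - 13*s**2 + 24*s - 9) = f(s).
F(6) = -19/15 - 13*log(3)/25 + 13*log(11/2)/25; F(4) = -19/5 + 13*log(7/2)/25.
Integral = F(6) - F(4) = -13*log(7/2)/25 - 13*log(3)/25 + 13*log(11/2)/25 + 38/15.

Antiderivative: F(s) = -13*log(s - 3)/25 + 13*log(s - 1/2)/25 - 19/(5*s - 15); value = -13*log(7/2)/25 - 13*log(3)/25 + 13*log(11/2)/25 + 38/15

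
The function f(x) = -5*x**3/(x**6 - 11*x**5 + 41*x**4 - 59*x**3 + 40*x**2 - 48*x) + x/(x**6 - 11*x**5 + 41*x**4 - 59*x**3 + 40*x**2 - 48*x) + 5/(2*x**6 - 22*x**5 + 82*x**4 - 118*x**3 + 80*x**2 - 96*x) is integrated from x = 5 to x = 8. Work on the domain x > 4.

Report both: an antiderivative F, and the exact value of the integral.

Factor the denominator (2*x*(x - 4)**2*(x - 3)*(x**2 + 1)) and decompose: f = -(283*x + 639)/(5780*(x**2 + 1)) - 259/(60*(x - 3)) + 40855/(9248*(x - 4)) - 627/(136*(x - 4)**2) - 5/(96*x); each piece integrates to a log, atan, or power term.
F(x) = (-7225*(x - 4)*log(x) + 612825*(x - 4)*log(x - 4) - 598808*(x - 4)*log(x - 3) - 3396*(x - 4)*log(x**2 + 1) - 15336*(x - 4)*atan(x) + 639540)/(138720*(x - 4)) is an antiderivative of f.
Check: d/dx[(-7225*(x - 4)*log(x) + 612825*(x - 4)*log(x - 4) - 598808*(x - 4)*log(x - 3) - 3396*(x - 4)*log(x**2 + 1) - 15336*(x - 4)*atan(x) + 639540)/(138720*(x - 4))] = (-10*x**3 + 2*x + 5)/(2*x**6 - 22*x**5 + 82*x**4 - 118*x**3 + 80*x**2 - 96*x), which equals f(x).
F(8) = -259*log(5)/60 - 639*atan(8)/5780 - 5*log(8)/96 - 283*log(65)/11560 + 627/544 + 40855*log(4)/9248; F(5) = -259*log(2)/60 - 639*atan(5)/5780 - 5*log(5)/96 - 283*log(26)/11560 + 627/136.
Integral = F(8) - F(5) = -2047*log(5)/480 - 1881/544 - 639*atan(8)/5780 - 5*log(8)/96 - 283*log(65)/11560 + 283*log(26)/11560 + 639*atan(5)/5780 + 259*log(2)/60 + 40855*log(4)/9248.

Antiderivative: F(x) = (-7225*(x - 4)*log(x) + 612825*(x - 4)*log(x - 4) - 598808*(x - 4)*log(x - 3) - 3396*(x - 4)*log(x**2 + 1) - 15336*(x - 4)*atan(x) + 639540)/(138720*(x - 4)); value = -2047*log(5)/480 - 1881/544 - 639*atan(8)/5780 - 5*log(8)/96 - 283*log(65)/11560 + 283*log(26)/11560 + 639*atan(5)/5780 + 259*log(2)/60 + 40855*log(4)/9248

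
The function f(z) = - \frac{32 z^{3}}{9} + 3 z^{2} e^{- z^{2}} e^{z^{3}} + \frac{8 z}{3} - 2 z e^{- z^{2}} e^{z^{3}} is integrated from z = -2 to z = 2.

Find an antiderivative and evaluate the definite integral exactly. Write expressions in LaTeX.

Antiderivative: F(z) = - \frac{\left(1 - \frac{4 z^{2}}{3}\right)^{2}}{2} + e^{z^{3} - z^{2}}; value = - \frac{1}{e^{12}} + e^{4}

Integrate term by term and add the pieces.
F(z) = - \frac{\left(1 - \frac{4 z^{2}}{3}\right)^{2}}{2} + e^{z^{3} - z^{2}} is an antiderivative of f.
Check: d/dz[- \frac{\left(1 - \frac{4 z^{2}}{3}\right)^{2}}{2} + e^{z^{3} - z^{2}}] = - \frac{32 z^{3}}{9} + 3 z^{2} e^{- z^{2}} e^{z^{3}} + \frac{8 z}{3} - 2 z e^{- z^{2}} e^{z^{3}} = f(z).
F(2) = - \frac{169}{18} + e^{4}; F(-2) = - \frac{169}{18} + e^{-12}.
Integral = F(2) - F(-2) = - \frac{1}{e^{12}} + e^{4}.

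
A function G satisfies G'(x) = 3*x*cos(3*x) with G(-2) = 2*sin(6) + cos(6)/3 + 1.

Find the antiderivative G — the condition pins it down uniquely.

G(x) = x*sin(3*x) + cos(3*x)/3 + 1

A candidate passes only if d/dx[G] lands on the given G'(x) exactly.
A general antiderivative is x*sin(3*x) + cos(3*x)/3 + C.
The condition gives C = 2*sin(6) + cos(6)/3 + 1 - (2*sin(6) + cos(6)/3) = 1.
So G(x) = x*sin(3*x) + cos(3*x)/3 + 1.
Check: d/dx[x*sin(3*x) + cos(3*x)/3 + 1] = 3*x*cos(3*x) = G'(x).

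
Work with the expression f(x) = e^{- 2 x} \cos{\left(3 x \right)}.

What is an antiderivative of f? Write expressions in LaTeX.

A first test for any F(x): its x-derivative must equal f(x) identically.
Check: d/dx[\frac{\left(3 \sin{\left(3 x \right)} - 2 \cos{\left(3 x \right)}\right) e^{- 2 x}}{13}] = e^{- 2 x} \cos{\left(3 x \right)} = f(x).

An antiderivative is F(x) = \frac{\left(3 \sin{\left(3 x \right)} - 2 \cos{\left(3 x \right)}\right) e^{- 2 x}}{13}.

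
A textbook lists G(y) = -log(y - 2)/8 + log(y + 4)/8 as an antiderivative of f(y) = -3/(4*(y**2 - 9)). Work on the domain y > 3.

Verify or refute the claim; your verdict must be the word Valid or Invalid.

Invalid: d/dy[G] - f = (6*y + 3)/(4*y**4 + 8*y**3 - 68*y**2 - 72*y + 288), which is not 0.

d/dy[G] = -3/(4*y**2 + 8*y - 32)
d/dy[G] - f(y) = (6*y + 3)/(4*y**4 + 8*y**3 - 68*y**2 - 72*y + 288) != 0.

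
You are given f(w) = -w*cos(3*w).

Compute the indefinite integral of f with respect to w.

For F(w) to be correct the identity F'(w) - f(w) = 0 must hold.
Check: d/dw[(-3*w*sin(3*w) - cos(3*w))/9] = -w*cos(3*w) = f(w).

F(w) = (-3*w*sin(3*w) - cos(3*w))/9 + C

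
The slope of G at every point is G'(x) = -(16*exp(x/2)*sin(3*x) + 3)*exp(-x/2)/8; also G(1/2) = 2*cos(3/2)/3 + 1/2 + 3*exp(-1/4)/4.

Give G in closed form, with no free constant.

G(x) = (8*exp(x/2)*cos(3*x) + 6*exp(x/2) + 9)*exp(-x/2)/12

Differentiate the proposed G(x) back; it has to land on the given G'(x).
A general antiderivative is 2*cos(3*x)/3 + 3*exp(-x/2)/4 + C.
The condition gives C = 2*cos(3/2)/3 + 1/2 + 3*exp(-1/4)/4 - (2*cos(3/2)/3 + 3*exp(-1/4)/4) = 1/2.
So G(x) = (8*exp(x/2)*cos(3*x) + 6*exp(x/2) + 9)*exp(-x/2)/12.
Check: d/dx[(8*exp(x/2)*cos(3*x) + 6*exp(x/2) + 9)*exp(-x/2)/12] = (-16*exp(x/2)*sin(3*x) - 3)*exp(-x/2)/8, which equals G'(x).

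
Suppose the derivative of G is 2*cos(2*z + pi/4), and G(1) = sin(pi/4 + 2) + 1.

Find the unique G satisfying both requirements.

G(z) = sin(2*z + pi/4) + 1

The proposed G(z) is checked by its d/dz: the result must match the given G'(z).
A general antiderivative is sin(2*z + pi/4) + C.
The condition gives C = sin(pi/4 + 2) + 1 - (sin(pi/4 + 2)) = 1.
So G(z) = sin(2*z + pi/4) + 1.
Check: d/dz[sin(2*z + pi/4) + 1] = 2*cos(2*z + pi/4) = G'(z).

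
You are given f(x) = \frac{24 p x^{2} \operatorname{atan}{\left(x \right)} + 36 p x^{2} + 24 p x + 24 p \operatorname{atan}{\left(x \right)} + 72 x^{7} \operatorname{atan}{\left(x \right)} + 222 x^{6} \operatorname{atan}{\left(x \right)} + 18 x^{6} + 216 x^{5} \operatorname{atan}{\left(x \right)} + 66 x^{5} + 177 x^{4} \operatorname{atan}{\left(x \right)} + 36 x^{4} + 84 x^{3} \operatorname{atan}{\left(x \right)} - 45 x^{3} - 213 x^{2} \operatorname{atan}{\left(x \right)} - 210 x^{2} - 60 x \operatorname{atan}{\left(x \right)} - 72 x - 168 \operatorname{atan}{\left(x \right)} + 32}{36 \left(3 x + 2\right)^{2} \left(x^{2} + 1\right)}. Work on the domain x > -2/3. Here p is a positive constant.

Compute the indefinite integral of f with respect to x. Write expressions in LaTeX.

Check any antiderivative F(x) by computing F'(x) and comparing it with f(x).
Check: d/dx[\frac{\left(12 p x + 6 x^{5} + 18 x^{4} - 15 x^{2} - 60 x + 16\right) \operatorname{atan}{\left(x \right)}}{36 \left(3 x + 2\right)}] = \frac{24 p x^{2} \operatorname{atan}{\left(x \right)} + 36 p x^{2} + 24 p x + 24 p \operatorname{atan}{\left(x \right)} + 72 x^{7} \operatorname{atan}{\left(x \right)} + 222 x^{6} \operatorname{atan}{\left(x \right)} + 18 x^{6} + 216 x^{5} \operatorname{atan}{\left(x \right)} + 66 x^{5} + 177 x^{4} \operatorname{atan}{\left(x \right)} + 36 x^{4} + 84 x^{3} \operatorname{atan}{\left(x \right)} - 45 x^{3} - 213 x^{2} \operatorname{atan}{\left(x \right)} - 210 x^{2} - 60 x \operatorname{atan}{\left(x \right)} - 72 x - 168 \operatorname{atan}{\left(x \right)} + 32}{324 x^{4} + 432 x^{3} + 468 x^{2} + 432 x + 144}, which equals f(x).

F(x) = \frac{\left(12 p x + 6 x^{5} + 18 x^{4} - 15 x^{2} - 60 x + 16\right) \operatorname{atan}{\left(x \right)}}{36 \left(3 x + 2\right)} + C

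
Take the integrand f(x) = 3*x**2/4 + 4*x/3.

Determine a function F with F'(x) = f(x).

An antiderivative is F(x) = x**3/4 + 2*x**2/3.

Integrate term by term and add the pieces.
Check: d/dx[x**3/4 + 2*x**2/3] = 3*x**2/4 + 4*x/3 = f(x).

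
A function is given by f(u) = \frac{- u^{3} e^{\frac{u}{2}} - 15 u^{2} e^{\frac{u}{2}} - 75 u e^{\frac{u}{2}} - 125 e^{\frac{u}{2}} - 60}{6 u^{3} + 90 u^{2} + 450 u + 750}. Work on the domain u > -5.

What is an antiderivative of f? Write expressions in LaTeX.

Any candidate F(u) must reproduce f(u) exactly when differentiated.
Check: d/du[\frac{- u^{2} e^{\frac{u}{2}} - 10 u e^{\frac{u}{2}} - 25 e^{\frac{u}{2}} + 15}{3 u^{2} + 30 u + 75}] = \frac{- u^{3} e^{\frac{u}{2}} - 15 u^{2} e^{\frac{u}{2}} - 75 u e^{\frac{u}{2}} - 125 e^{\frac{u}{2}} - 60}{6 u^{3} + 90 u^{2} + 450 u + 750} = f(u).

An antiderivative is F(u) = \frac{- u^{2} e^{\frac{u}{2}} - 10 u e^{\frac{u}{2}} - 25 e^{\frac{u}{2}} + 15}{3 u^{2} + 30 u + 75}.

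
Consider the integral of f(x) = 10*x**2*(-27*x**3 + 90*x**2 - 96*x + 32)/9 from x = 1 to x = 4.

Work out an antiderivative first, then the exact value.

The substitution u = -x**2 + 4*x/3 works: f is exactly (dF/du)*(du/dx) for that inner function.
F(x) = -5*x**6 + 20*x**5 - 80*x**4/3 + 320*x**3/27 is an antiderivative of f.
Check: d/dx[-5*x**6 + 20*x**5 - 80*x**4/3 + 320*x**3/27] = -30*x**5 + 100*x**4 - 320*x**3/3 + 320*x**2/9, which equals f(x).
F(4) = -163840/27; F(1) = 5/27.
Integral = F(4) - F(1) = -18205/3.

Antiderivative: F(x) = -5*x**6 + 20*x**5 - 80*x**4/3 + 320*x**3/27; value = -18205/3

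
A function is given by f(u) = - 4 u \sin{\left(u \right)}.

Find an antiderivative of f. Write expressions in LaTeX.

An antiderivative is F(u) = 4 u \cos{\left(u \right)} - 4 \sin{\left(u \right)}.

Since d/du undoes antidifferentiation here, F'(u) = f(u) is required of F(u).
Check: d/du[4 u \cos{\left(u \right)} - 4 \sin{\left(u \right)}] = - 4 u \sin{\left(u \right)} = f(u).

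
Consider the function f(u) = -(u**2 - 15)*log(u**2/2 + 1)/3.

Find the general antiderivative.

Since d/du undoes antidifferentiation here, F'(u) = f(u) is required of F(u).
Check: d/du[-u**3*log(u**2/2 + 1)/9 + 2*u**3/27 + 5*u*log(u**2/2 + 1) - 94*u/9 + 94*sqrt(2)*atan(sqrt(2)*u/2)/9] = -u**2*log(u**2/2 + 1)/3 + 5*log(u**2/2 + 1), which equals f(u).

F(u) = -u**3*log(u**2/2 + 1)/9 + 2*u**3/27 + 5*u*log(u**2/2 + 1) - 94*u/9 + 94*sqrt(2)*atan(sqrt(2)*u/2)/9 + C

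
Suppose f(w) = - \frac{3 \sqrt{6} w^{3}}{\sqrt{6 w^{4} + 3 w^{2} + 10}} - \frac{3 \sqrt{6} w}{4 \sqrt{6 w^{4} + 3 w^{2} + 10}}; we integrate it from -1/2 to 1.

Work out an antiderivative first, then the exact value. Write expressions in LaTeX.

Antiderivative: F(w) = - \frac{\sqrt{6} \sqrt{6 w^{4} + 3 w^{2} + 10}}{4}; value = - \frac{\sqrt{114}}{4} + \frac{\sqrt{267}}{8}

The substitution u = w^{4} + \frac{w^{2}}{2} + \frac{5}{3} works: f is exactly (dF/du)*(du/dw) for that inner function.
F(w) = - \frac{\sqrt{6} \sqrt{6 w^{4} + 3 w^{2} + 10}}{4} is an antiderivative of f.
Check: d/dw[- \frac{\sqrt{6} \sqrt{6 w^{4} + 3 w^{2} + 10}}{4}] = \frac{- 12 \sqrt{6} w^{3} - 3 \sqrt{6} w}{4 \sqrt{6 w^{4} + 3 w^{2} + 10}}, which equals f(w).
F(1) = - \frac{\sqrt{114}}{4}; F(-1/2) = - \frac{\sqrt{267}}{8}.
Integral = F(1) - F(-1/2) = - \frac{\sqrt{114}}{4} + \frac{\sqrt{267}}{8}.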